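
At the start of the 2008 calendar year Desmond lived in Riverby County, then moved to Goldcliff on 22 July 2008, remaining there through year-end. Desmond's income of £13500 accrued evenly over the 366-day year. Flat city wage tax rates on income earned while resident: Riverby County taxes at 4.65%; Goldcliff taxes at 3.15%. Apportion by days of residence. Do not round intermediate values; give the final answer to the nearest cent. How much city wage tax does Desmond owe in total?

Riverby County, 1 January – 21 July 2008: 203 days → £13500 × 4.65% × 203/366 = £348.1783
Goldcliff, 22 July – 31 December 2008: 163 days → £13500 × 3.15% × 163/366 = £189.3873
Total = £537.5656

£537.57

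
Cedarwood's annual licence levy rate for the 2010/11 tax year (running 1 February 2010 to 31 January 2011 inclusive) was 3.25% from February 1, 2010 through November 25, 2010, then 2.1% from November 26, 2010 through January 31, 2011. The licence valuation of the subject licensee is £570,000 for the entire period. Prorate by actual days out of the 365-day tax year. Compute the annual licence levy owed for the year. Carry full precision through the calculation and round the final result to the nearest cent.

February 1 – November 25, 2010: 298 days at 3.25% → £570,000 × 3.25% × 298/365 = £15,124.5205
November 26, 2010 – January 31, 2011: 67 days at 2.1% → £570,000 × 2.1% × 67/365 = £2,197.2329
Total = £17,321.7534

£17,321.75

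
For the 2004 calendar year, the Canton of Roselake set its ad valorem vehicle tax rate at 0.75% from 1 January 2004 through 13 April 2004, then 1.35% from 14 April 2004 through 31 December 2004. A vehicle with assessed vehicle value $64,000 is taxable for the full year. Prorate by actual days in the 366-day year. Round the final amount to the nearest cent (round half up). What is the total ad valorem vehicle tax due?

$754.89

1 January – 13 April 2004: 104 days at 0.75% → $64,000 × 0.75% × 104/366 = $136.3934
14 April – 31 December 2004: 262 days at 1.35% → $64,000 × 1.35% × 262/366 = $618.4918
Total = $754.8852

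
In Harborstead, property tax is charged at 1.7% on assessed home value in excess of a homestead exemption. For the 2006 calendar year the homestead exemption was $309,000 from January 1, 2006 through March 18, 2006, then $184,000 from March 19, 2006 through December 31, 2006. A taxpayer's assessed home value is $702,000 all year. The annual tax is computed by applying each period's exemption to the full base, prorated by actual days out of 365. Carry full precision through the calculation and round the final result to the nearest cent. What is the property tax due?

$8,357.71

January 1 – March 18, 2006: 77 days, exemption $309,000 → ($702,000 − $309,000) × 1.7% × 77/365 = $1,409.4164
March 19 – December 31, 2006: 288 days, exemption $184,000 → ($702,000 − $184,000) × 1.7% × 288/365 = $6,948.2959
Total = $8,357.7123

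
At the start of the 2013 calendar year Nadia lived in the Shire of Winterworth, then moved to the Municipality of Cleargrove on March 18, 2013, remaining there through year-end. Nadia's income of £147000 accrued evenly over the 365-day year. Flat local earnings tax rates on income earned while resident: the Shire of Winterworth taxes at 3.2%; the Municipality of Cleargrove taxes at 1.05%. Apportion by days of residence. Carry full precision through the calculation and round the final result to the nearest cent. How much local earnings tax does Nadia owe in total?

The Shire of Winterworth, January 1 – March 17, 2013: 76 days → £147000 × 3.2% × 76/365 = £979.4630
The Municipality of Cleargrove, March 18 – December 31, 2013: 289 days → £147000 × 1.05% × 289/365 = £1222.1137
Total = £2201.5767

£2201.58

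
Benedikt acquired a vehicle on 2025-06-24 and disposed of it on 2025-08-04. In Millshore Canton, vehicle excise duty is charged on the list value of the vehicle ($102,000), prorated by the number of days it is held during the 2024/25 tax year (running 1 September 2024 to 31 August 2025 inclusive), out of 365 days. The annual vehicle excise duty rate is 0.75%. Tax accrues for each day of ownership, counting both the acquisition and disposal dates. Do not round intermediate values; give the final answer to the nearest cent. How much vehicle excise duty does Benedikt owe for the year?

$88.03

Days held (2025-06-24 to 2025-08-04): 42 out of 365
Tax = $102,000 × 0.75% × 42/365 = $88.0274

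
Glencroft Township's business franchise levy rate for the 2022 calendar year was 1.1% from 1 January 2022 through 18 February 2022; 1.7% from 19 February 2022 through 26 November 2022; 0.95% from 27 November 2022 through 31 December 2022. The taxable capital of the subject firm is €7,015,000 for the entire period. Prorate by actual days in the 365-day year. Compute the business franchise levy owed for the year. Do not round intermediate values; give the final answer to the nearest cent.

1 January – 18 February 2022: 49 days at 1.1% → €7,015,000 × 1.1% × 49/365 = €10,359.1370
19 February – 26 November 2022: 281 days at 1.7% → €7,015,000 × 1.7% × 281/365 = €91,810.0137
27 November – 31 December 2022: 35 days at 0.95% → €7,015,000 × 0.95% × 35/365 = €6,390.3767
Total = €108,559.5274

€108,559.53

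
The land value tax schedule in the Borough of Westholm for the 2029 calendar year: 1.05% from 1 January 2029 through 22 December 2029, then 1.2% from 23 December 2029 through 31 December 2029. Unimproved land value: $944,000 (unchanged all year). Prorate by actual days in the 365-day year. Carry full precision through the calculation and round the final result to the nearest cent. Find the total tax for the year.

$9,946.92

1 January – 22 December 2029: 356 days at 1.05% → $944,000 × 1.05% × 356/365 = $9,667.5945
23 December – 31 December 2029: 9 days at 1.2% → $944,000 × 1.2% × 9/365 = $279.3205
Total = $9,946.9151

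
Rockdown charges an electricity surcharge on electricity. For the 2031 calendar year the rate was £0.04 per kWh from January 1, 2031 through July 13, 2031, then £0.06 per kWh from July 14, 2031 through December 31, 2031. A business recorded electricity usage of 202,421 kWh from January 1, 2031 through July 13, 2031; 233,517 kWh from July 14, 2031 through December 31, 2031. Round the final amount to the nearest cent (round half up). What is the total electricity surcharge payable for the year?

January 1 – July 13, 2031: 202,421 kWh at £0.04/kWh → £8,096.84
July 14 – December 31, 2031: 233,517 kWh at £0.06/kWh → £14,011.02

£22,107.86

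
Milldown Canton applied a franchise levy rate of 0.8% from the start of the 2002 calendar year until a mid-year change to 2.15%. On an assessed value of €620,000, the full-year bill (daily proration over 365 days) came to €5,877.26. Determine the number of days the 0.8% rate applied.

Let d = days at the first rate; then 365 − d days at the second rate.
€620,000 × [0.8%·d + 2.15%·(365−d)] / 365 = €5,877.26
Solving gives d = 325, so the new rate took effect on November 22, 2002.

325 days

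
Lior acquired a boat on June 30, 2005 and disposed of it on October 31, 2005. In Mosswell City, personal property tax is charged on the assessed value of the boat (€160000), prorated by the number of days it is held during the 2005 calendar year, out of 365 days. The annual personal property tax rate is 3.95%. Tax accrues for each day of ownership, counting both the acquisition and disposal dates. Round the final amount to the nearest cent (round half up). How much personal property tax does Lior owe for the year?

€2147.07

Days held (June 30 – October 31, 2005): 124 out of 365
Tax = €160000 × 3.95% × 124/365 = €2147.0685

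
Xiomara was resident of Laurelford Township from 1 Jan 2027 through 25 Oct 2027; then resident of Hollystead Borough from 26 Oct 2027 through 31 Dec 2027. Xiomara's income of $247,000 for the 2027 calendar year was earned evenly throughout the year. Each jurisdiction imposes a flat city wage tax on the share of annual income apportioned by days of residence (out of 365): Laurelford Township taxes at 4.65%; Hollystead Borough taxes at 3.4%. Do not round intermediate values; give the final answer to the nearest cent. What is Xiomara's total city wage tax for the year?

$10,918.75

Laurelford Township, 1 Jan – 25 Oct 2027: 298 days → $247,000 × 4.65% × 298/365 = $9,377.2027
Hollystead Borough, 26 Oct – 31 Dec 2027: 67 days → $247,000 × 3.4% × 67/365 = $1,541.5507
Total = $10,918.7534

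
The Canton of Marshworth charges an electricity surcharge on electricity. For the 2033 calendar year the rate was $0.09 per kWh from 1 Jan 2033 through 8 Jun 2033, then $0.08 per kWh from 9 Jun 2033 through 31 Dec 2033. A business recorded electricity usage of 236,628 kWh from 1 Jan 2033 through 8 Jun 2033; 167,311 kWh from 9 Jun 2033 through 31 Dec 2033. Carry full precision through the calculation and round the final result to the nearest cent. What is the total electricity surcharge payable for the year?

1 Jan – 8 Jun 2033: 236,628 kWh at $0.09/kWh → $21,296.52
9 Jun – 31 Dec 2033: 167,311 kWh at $0.08/kWh → $13,384.88

$34,681.40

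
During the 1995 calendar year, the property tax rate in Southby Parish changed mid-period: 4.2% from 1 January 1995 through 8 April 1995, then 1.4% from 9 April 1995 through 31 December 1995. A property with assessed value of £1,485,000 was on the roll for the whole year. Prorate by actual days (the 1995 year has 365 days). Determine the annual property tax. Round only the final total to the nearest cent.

£31,953.95

1 January – 8 April 1995: 98 days at 4.2% → £1,485,000 × 4.2% × 98/365 = £16,745.9178
9 April – 31 December 1995: 267 days at 1.4% → £1,485,000 × 1.4% × 267/365 = £15,208.0274
Total = £31,953.9452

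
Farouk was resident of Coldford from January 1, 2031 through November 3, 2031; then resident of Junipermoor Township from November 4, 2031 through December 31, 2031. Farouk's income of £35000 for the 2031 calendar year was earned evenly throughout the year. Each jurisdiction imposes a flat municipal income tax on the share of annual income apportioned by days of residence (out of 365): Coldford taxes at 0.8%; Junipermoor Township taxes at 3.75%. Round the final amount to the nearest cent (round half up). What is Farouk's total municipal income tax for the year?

£444.07

Coldford, January 1 – November 3, 2031: 307 days → £35000 × 0.8% × 307/365 = £235.5068
Junipermoor Township, November 4 – December 31, 2031: 58 days → £35000 × 3.75% × 58/365 = £208.5616
Total = £444.0685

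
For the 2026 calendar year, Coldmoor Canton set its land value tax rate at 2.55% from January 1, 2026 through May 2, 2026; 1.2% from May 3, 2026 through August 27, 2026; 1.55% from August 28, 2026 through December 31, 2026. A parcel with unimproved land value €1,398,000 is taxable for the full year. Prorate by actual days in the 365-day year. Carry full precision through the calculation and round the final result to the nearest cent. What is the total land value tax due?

€24,773.33

January 1 – May 2, 2026: 122 days at 2.55% → €1,398,000 × 2.55% × 122/365 = €11,915.5562
May 3 – August 27, 2026: 117 days at 1.2% → €1,398,000 × 1.2% × 117/365 = €5,377.5123
August 28 – December 31, 2026: 126 days at 1.55% → €1,398,000 × 1.55% × 126/365 = €7,480.2575
Total = €24,773.3260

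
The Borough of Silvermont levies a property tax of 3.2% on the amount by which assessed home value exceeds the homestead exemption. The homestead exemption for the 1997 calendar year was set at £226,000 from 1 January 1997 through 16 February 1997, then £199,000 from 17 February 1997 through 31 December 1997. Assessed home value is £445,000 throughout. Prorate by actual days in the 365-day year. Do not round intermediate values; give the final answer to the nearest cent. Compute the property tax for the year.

1 January – 16 February 1997: 47 days, exemption £226,000 → (£445,000 − £226,000) × 3.2% × 47/365 = £902.4000
17 February – 31 December 1997: 318 days, exemption £199,000 → (£445,000 − £199,000) × 3.2% × 318/365 = £6,858.3452
Total = £7,760.7452

£7,760.75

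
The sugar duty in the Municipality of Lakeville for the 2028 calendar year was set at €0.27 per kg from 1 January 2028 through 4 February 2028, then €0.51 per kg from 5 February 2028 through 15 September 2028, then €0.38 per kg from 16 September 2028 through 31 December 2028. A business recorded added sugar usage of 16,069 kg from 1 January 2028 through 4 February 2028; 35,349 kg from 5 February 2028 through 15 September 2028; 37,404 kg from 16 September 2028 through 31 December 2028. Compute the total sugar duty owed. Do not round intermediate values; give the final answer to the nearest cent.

€36,580.14

1 January – 4 February 2028: 16,069 kg at €0.27/kg → €4,338.63
5 February – 15 September 2028: 35,349 kg at €0.51/kg → €18,027.99
16 September – 31 December 2028: 37,404 kg at €0.38/kg → €14,213.52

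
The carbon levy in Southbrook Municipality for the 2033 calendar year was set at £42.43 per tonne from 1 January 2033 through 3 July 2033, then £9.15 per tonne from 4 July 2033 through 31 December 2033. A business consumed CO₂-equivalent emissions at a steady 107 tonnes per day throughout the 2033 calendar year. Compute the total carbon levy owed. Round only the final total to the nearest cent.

1 January – 3 July 2033: 184 days × 107 tonnes/day = 19,688 tonnes at £42.43/tonne → £835,361.84
4 July – 31 December 2033: 181 days × 107 tonnes/day = 19,367 tonnes at £9.15/tonne → £177,208.05

£1,012,569.89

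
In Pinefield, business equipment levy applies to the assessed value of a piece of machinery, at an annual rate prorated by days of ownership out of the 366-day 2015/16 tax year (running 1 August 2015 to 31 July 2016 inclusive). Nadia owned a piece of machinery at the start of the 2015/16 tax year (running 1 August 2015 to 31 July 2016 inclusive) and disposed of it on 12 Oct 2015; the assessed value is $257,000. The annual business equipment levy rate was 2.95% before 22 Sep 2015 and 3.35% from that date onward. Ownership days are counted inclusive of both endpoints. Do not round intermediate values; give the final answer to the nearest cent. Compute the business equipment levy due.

$1,571.14

1 Aug – 21 Sep 2015: 52 days at 2.95% → $257,000 × 2.95% × 52/366 = $1,077.1530
22 Sep – 12 Oct 2015: 21 days at 3.35% → $257,000 × 3.35% × 21/366 = $493.9877
Total = $1,571.1407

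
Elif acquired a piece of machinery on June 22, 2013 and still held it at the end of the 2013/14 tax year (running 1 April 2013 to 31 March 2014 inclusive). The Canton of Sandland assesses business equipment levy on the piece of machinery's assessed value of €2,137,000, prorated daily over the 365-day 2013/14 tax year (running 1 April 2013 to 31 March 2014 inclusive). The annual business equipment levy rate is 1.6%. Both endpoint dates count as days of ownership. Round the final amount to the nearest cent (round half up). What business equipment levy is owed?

€26,510.51

Days held (June 22, 2013 – March 31, 2014): 283 out of 365
Tax = €2,137,000 × 1.6% × 283/365 = €26,510.5096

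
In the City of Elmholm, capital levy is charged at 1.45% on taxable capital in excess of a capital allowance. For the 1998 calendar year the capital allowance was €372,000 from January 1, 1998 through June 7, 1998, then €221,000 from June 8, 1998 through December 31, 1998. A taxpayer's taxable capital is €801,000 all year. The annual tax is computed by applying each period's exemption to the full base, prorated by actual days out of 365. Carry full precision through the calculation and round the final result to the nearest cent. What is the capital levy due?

€7,462.22

January 1 – June 7, 1998: 158 days, exemption €372,000 → (€801,000 − €372,000) × 1.45% × 158/365 = €2,692.7096
June 8 – December 31, 1998: 207 days, exemption €221,000 → (€801,000 − €221,000) × 1.45% × 207/365 = €4,769.5068
Total = €7,462.2164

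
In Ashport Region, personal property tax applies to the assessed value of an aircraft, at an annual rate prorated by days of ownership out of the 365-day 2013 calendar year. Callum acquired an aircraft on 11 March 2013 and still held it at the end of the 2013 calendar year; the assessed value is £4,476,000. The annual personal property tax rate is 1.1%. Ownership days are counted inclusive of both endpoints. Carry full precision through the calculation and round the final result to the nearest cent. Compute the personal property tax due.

Days held (11 March – 31 December 2013): 296 out of 365
Tax = £4,476,000 × 1.1% × 296/365 = £39,928.3726

£39,928.37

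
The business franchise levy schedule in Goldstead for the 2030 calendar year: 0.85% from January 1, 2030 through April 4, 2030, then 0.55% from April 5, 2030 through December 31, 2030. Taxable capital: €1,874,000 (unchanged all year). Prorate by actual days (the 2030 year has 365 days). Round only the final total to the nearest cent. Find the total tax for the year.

€11,754.86

January 1 – April 4, 2030: 94 days at 0.85% → €1,874,000 × 0.85% × 94/365 = €4,102.2630
April 5 – December 31, 2030: 271 days at 0.55% → €1,874,000 × 0.55% × 271/365 = €7,652.5945
Total = €11,754.8575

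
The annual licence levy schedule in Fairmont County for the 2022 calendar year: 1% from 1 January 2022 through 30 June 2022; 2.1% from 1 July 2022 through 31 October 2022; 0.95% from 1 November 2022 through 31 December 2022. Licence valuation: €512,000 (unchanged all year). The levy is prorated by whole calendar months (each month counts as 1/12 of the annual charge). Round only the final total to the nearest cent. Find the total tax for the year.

€6,954.67

1 January – 30 June 2022: 6 months at 1% → €512,000 × 1% × 6/12 = €2,560.0000
1 July – 31 October 2022: 4 months at 2.1% → €512,000 × 2.1% × 4/12 = €3,584.0000
1 November – 31 December 2022: 2 months at 0.95% → €512,000 × 0.95% × 2/12 = €810.6667
Total = €6,954.6667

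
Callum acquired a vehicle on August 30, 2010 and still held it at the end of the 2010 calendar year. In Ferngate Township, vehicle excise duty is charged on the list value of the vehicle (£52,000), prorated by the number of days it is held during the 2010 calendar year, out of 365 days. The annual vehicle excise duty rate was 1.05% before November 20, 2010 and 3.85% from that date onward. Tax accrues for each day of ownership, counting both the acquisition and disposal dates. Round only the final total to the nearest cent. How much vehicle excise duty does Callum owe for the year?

£353.03

August 30 – November 19, 2010: 82 days at 1.05% → £52,000 × 1.05% × 82/365 = £122.6630
November 20 – December 31, 2010: 42 days at 3.85% → £52,000 × 3.85% × 42/365 = £230.3671
Total = £353.0301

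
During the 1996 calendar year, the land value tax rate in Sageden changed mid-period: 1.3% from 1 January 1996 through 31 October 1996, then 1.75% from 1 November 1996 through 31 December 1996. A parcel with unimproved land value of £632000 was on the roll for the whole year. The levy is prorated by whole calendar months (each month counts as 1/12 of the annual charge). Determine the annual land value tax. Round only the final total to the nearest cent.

£8690.00

1 January – 31 October 1996: 10 months at 1.3% → £632000 × 1.3% × 10/12 = £6846.6667
1 November – 31 December 1996: 2 months at 1.75% → £632000 × 1.75% × 2/12 = £1843.3333
Total = £8690.0000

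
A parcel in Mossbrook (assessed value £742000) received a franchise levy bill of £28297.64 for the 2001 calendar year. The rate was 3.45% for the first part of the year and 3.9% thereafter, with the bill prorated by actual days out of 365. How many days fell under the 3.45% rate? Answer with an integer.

70 days

Let d = days at the first rate; then 365 − d days at the second rate.
£742000 × [3.45%·d + 3.9%·(365−d)] / 365 = £28297.64
Solving gives d = 70, so the new rate took effect on 12 March 2001.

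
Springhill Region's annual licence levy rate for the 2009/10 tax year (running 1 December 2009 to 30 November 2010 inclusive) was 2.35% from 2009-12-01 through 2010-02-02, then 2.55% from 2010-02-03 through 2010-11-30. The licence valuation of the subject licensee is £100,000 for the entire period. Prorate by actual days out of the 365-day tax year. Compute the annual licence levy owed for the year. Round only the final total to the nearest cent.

2009-12-01 to 2010-02-02: 64 days at 2.35% → £100,000 × 2.35% × 64/365 = £412.0548
2010-02-03 to 2010-11-30: 301 days at 2.55% → £100,000 × 2.55% × 301/365 = £2,102.8767
Total = £2,514.9315

£2,514.93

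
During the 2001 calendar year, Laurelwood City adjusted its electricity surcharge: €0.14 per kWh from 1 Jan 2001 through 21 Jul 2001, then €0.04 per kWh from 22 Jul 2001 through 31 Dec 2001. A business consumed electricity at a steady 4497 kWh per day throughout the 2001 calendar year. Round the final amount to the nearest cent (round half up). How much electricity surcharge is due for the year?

1 Jan – 21 Jul 2001: 202 days × 4497 kWh/day = 908,394 kWh at €0.14/kWh → €127175.16
22 Jul – 31 Dec 2001: 163 days × 4497 kWh/day = 733,011 kWh at €0.04/kWh → €29320.44

€156495.60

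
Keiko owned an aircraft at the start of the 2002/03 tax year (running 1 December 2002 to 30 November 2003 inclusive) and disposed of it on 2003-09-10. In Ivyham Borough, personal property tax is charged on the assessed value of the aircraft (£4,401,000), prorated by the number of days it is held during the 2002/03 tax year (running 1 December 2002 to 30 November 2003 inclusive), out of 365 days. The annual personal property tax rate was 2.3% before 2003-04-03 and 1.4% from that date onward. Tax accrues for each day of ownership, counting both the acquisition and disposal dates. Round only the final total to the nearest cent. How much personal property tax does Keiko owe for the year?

2002-12-01 to 2003-04-02: 123 days at 2.3% → £4,401,000 × 2.3% × 123/365 = £34,110.7644
2003-04-03 to 2003-09-10: 161 days at 1.4% → £4,401,000 × 1.4% × 161/365 = £27,177.6822
Total = £61,288.4466

£61,288.45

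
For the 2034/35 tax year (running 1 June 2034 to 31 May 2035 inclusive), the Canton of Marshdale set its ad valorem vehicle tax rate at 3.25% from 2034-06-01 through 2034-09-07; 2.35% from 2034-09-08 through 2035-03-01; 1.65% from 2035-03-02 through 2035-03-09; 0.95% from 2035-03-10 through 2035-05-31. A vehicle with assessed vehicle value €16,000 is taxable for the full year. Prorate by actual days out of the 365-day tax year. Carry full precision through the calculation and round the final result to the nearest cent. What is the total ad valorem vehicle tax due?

2034-06-01 to 2034-09-07: 99 days at 3.25% → €16,000 × 3.25% × 99/365 = €141.0411
2034-09-08 to 2035-03-01: 175 days at 2.35% → €16,000 × 2.35% × 175/365 = €180.2740
2035-03-02 to 2035-03-09: 8 days at 1.65% → €16,000 × 1.65% × 8/365 = €5.7863
2035-03-10 to 2035-05-31: 83 days at 0.95% → €16,000 × 0.95% × 83/365 = €34.5644
Total = €361.6658

€361.67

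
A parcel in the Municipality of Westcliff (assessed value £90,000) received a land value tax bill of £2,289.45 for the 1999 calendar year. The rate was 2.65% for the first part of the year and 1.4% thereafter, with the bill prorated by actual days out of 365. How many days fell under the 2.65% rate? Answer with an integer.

Let d = days at the first rate; then 365 − d days at the second rate.
£90,000 × [2.65%·d + 1.4%·(365−d)] / 365 = £2,289.45
Solving gives d = 334, so the new rate took effect on 1 Dec 1999.

334 days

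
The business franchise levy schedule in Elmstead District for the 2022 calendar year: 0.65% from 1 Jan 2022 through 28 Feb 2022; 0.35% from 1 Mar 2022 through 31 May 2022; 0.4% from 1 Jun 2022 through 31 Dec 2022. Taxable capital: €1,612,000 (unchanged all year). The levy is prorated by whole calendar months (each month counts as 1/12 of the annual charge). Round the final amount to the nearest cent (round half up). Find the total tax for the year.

1 Jan – 28 Feb 2022: 2 months at 0.65% → €1,612,000 × 0.65% × 2/12 = €1,746.3333
1 Mar – 31 May 2022: 3 months at 0.35% → €1,612,000 × 0.35% × 3/12 = €1,410.5000
1 Jun – 31 Dec 2022: 7 months at 0.4% → €1,612,000 × 0.4% × 7/12 = €3,761.3333
Total = €6,918.1667

€6,918.17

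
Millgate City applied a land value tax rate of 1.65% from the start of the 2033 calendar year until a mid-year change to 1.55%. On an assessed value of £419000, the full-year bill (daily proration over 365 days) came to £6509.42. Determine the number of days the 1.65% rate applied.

13 days

Let d = days at the first rate; then 365 − d days at the second rate.
£419000 × [1.65%·d + 1.55%·(365−d)] / 365 = £6509.42
Solving gives d = 13, so the new rate took effect on 14 Jan 2033.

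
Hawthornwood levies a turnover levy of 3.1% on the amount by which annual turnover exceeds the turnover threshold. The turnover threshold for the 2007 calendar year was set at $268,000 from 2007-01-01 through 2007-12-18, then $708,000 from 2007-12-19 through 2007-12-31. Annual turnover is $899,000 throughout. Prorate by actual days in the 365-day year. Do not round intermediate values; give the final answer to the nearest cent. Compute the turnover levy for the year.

2007-01-01 to 2007-12-18: 352 days, exemption $268,000 → ($899,000 − $268,000) × 3.1% × 352/365 = $18,864.3068
2007-12-19 to 2007-12-31: 13 days, exemption $708,000 → ($899,000 − $708,000) × 3.1% × 13/365 = $210.8849
Total = $19,075.1918

$19,075.19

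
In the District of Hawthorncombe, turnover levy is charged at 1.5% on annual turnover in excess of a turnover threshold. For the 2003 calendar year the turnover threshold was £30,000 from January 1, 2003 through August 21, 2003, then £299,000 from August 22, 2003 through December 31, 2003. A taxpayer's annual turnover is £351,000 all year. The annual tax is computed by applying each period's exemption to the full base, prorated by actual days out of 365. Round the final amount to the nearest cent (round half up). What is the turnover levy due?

£3,355.77

January 1 – August 21, 2003: 233 days, exemption £30,000 → (£351,000 − £30,000) × 1.5% × 233/365 = £3,073.6849
August 22 – December 31, 2003: 132 days, exemption £299,000 → (£351,000 − £299,000) × 1.5% × 132/365 = £282.0822
Total = £3,355.7671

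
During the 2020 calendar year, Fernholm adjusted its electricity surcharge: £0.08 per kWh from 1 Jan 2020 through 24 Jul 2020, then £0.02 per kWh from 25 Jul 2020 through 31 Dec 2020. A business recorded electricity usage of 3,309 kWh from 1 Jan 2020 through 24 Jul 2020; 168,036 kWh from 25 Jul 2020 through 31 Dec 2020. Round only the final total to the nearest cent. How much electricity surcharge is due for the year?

1 Jan – 24 Jul 2020: 3,309 kWh at £0.08/kWh → £264.72
25 Jul – 31 Dec 2020: 168,036 kWh at £0.02/kWh → £3,360.72

£3,625.44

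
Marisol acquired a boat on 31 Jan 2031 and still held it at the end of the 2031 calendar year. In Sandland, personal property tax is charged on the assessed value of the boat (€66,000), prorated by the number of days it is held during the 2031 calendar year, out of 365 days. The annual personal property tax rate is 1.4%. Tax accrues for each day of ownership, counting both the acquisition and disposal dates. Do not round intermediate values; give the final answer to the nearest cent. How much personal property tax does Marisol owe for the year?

€848.05

Days held (31 Jan – 31 Dec 2031): 335 out of 365
Tax = €66,000 × 1.4% × 335/365 = €848.0548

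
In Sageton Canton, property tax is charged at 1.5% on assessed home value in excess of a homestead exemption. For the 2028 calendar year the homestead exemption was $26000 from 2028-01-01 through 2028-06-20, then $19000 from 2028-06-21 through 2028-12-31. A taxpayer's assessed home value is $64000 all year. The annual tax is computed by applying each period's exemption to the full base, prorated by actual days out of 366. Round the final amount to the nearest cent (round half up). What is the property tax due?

2028-01-01 to 2028-06-20: 172 days, exemption $26000 → ($64000 − $26000) × 1.5% × 172/366 = $267.8689
2028-06-21 to 2028-12-31: 194 days, exemption $19000 → ($64000 − $19000) × 1.5% × 194/366 = $357.7869
Total = $625.6557

$625.66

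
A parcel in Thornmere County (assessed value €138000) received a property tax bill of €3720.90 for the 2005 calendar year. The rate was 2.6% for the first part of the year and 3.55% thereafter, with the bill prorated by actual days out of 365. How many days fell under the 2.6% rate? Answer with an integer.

328 days

Let d = days at the first rate; then 365 − d days at the second rate.
€138000 × [2.6%·d + 3.55%·(365−d)] / 365 = €3720.90
Solving gives d = 328, so the new rate took effect on November 25, 2005.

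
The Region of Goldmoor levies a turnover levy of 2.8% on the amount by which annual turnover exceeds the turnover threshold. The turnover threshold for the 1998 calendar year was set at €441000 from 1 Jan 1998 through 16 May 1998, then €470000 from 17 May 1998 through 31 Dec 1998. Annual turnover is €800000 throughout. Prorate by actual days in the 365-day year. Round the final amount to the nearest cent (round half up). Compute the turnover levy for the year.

1 Jan – 16 May 1998: 136 days, exemption €441000 → (€800000 − €441000) × 2.8% × 136/365 = €3745.4027
17 May – 31 Dec 1998: 229 days, exemption €470000 → (€800000 − €470000) × 2.8% × 229/365 = €5797.1507
Total = €9542.5534

€9542.55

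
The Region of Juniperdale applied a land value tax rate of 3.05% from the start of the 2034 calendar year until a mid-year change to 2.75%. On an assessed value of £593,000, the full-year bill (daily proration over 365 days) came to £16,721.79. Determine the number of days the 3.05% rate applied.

85 days

Let d = days at the first rate; then 365 − d days at the second rate.
£593,000 × [3.05%·d + 2.75%·(365−d)] / 365 = £16,721.79
Solving gives d = 85, so the new rate took effect on 27 Mar 2034.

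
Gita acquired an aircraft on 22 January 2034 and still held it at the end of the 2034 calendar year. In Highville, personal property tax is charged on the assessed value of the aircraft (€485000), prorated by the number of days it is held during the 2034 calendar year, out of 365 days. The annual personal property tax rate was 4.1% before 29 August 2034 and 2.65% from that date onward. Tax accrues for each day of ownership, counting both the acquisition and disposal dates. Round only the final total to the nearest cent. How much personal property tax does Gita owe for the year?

€16332.54

22 January – 28 August 2034: 219 days at 4.1% → €485000 × 4.1% × 219/365 = €11931.0000
29 August – 31 December 2034: 125 days at 2.65% → €485000 × 2.65% × 125/365 = €4401.5411
Total = €16332.5411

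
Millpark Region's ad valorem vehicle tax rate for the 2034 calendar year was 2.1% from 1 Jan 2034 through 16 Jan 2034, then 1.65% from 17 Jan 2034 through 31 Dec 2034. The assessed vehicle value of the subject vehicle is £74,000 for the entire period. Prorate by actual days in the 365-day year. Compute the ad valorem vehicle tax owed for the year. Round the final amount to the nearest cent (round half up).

£1,235.60

1 Jan – 16 Jan 2034: 16 days at 2.1% → £74,000 × 2.1% × 16/365 = £68.1205
17 Jan – 31 Dec 2034: 349 days at 1.65% → £74,000 × 1.65% × 349/365 = £1,167.4767
Total = £1,235.5973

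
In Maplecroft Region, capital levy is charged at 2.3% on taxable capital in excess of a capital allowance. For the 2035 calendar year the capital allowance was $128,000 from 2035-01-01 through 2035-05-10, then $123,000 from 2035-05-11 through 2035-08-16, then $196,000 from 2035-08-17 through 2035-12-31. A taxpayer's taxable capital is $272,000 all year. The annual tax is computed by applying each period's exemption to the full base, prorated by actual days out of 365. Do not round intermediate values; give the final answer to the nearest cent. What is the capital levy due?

$2,755.84

2035-01-01 to 2035-05-10: 130 days, exemption $128,000 → ($272,000 − $128,000) × 2.3% × 130/365 = $1,179.6164
2035-05-11 to 2035-08-16: 98 days, exemption $123,000 → ($272,000 − $123,000) × 2.3% × 98/365 = $920.1260
2035-08-17 to 2035-12-31: 137 days, exemption $196,000 → ($272,000 − $196,000) × 2.3% × 137/365 = $656.0986
Total = $2,755.8411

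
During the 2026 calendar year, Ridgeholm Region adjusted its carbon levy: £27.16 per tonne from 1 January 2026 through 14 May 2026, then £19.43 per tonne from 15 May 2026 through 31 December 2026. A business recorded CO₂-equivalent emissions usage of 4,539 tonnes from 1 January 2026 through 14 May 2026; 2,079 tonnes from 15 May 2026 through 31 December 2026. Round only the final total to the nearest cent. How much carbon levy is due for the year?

£163,674.21

1 January – 14 May 2026: 4,539 tonnes at £27.16/tonne → £123,279.24
15 May – 31 December 2026: 2,079 tonnes at £19.43/tonne → £40,394.97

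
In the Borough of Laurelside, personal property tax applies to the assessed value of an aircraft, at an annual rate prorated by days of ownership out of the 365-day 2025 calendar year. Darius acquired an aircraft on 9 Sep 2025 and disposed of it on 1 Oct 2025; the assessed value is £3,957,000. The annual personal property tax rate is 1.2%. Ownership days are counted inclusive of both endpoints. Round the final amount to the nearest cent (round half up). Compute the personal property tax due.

Days held (9 Sep – 1 Oct 2025): 23 out of 365
Tax = £3,957,000 × 1.2% × 23/365 = £2,992.1425

£2,992.14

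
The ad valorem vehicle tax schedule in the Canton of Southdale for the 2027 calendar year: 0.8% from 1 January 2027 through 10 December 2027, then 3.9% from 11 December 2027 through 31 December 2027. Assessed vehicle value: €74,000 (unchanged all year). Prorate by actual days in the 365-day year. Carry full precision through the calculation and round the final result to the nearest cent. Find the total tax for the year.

1 January – 10 December 2027: 344 days at 0.8% → €74,000 × 0.8% × 344/365 = €557.9397
11 December – 31 December 2027: 21 days at 3.9% → €74,000 × 3.9% × 21/365 = €166.0438
Total = €723.9836

€723.98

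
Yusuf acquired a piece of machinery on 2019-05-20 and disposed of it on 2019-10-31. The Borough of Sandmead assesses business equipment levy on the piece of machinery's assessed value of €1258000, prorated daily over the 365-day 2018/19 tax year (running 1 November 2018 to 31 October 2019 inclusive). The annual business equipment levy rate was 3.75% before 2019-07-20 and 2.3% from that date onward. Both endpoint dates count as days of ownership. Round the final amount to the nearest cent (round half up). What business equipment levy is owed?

2019-05-20 to 2019-07-19: 61 days at 3.75% → €1258000 × 3.75% × 61/365 = €7884.0411
2019-07-20 to 2019-10-31: 104 days at 2.3% → €1258000 × 2.3% × 104/365 = €8244.2082
Total = €16128.2493

€16128.25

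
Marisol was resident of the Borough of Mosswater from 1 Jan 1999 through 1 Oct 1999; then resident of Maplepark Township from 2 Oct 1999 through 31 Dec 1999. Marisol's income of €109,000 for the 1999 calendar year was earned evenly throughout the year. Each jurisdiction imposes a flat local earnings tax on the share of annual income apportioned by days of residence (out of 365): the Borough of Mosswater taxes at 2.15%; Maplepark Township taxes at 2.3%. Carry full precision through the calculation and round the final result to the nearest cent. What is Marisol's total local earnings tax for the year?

The Borough of Mosswater, 1 Jan – 1 Oct 1999: 274 days → €109,000 × 2.15% × 274/365 = €1,759.2301
Maplepark Township, 2 Oct – 31 Dec 1999: 91 days → €109,000 × 2.3% × 91/365 = €625.0329
Total = €2,384.2630

€2,384.26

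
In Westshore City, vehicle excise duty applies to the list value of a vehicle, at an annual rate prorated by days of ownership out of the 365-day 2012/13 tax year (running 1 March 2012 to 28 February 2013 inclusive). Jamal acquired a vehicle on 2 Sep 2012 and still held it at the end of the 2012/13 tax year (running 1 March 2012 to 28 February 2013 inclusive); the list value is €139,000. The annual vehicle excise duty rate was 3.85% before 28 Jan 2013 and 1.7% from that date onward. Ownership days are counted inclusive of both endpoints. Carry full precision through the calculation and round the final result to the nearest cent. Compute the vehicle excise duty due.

€2,377.09

2 Sep 2012 – 27 Jan 2013: 148 days at 3.85% → €139,000 × 3.85% × 148/365 = €2,169.9233
28 Jan – 28 Feb 2013: 32 days at 1.7% → €139,000 × 1.7% × 32/365 = €207.1671
Total = €2,377.0904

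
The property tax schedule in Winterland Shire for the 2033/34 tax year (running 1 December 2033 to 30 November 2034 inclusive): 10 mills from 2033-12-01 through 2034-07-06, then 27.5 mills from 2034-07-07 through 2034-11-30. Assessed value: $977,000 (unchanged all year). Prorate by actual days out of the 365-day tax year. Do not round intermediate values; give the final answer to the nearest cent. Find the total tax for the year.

$16,655.84

2033-12-01 to 2034-07-06: 218 days at 10 mills → $977,000 × 1% × 218/365 = $5,835.2329
2034-07-07 to 2034-11-30: 147 days at 27.5 mills → $977,000 × 2.75% × 147/365 = $10,820.6096
Total = $16,655.8425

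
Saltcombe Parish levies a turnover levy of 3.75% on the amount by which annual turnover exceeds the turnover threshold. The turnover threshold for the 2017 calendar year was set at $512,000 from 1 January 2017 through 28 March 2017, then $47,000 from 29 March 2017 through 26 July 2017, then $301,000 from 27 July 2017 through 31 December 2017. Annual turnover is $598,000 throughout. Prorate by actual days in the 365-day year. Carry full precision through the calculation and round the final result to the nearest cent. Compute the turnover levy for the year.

$12,383.01

1 January – 28 March 2017: 87 days, exemption $512,000 → ($598,000 − $512,000) × 3.75% × 87/365 = $768.6986
29 March – 26 July 2017: 120 days, exemption $47,000 → ($598,000 − $47,000) × 3.75% × 120/365 = $6,793.1507
27 July – 31 December 2017: 158 days, exemption $301,000 → ($598,000 − $301,000) × 3.75% × 158/365 = $4,821.1644
Total = $12,383.0137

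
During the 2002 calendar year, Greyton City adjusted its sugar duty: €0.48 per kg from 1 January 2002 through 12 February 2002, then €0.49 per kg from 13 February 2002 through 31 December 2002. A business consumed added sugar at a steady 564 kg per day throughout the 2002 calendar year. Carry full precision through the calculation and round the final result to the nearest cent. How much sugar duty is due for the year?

1 January – 12 February 2002: 43 days × 564 kg/day = 24,252 kg at €0.48/kg → €11,640.96
13 February – 31 December 2002: 322 days × 564 kg/day = 181,608 kg at €0.49/kg → €88,987.92

€100,628.88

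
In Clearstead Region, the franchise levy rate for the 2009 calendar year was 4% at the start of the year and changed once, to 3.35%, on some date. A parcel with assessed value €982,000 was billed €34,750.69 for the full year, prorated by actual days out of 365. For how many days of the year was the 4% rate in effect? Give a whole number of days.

Let d = days at the first rate; then 365 − d days at the second rate.
€982,000 × [4%·d + 3.35%·(365−d)] / 365 = €34,750.69
Solving gives d = 106, so the new rate took effect on April 17, 2009.

106 days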